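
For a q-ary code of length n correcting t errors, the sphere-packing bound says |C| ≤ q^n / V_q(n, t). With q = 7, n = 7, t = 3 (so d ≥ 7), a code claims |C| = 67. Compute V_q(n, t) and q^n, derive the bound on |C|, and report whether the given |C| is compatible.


V_q(n, t) = 8359, q^n = 823543, Hamming bound = 98, |C| = 67 ≤ bound (satisfied).

Step 1: Compute V_q(n, t) = Σ_{j=0}^3 C(n, j) (q−1)^j.
  j = 0: C(7,0)·(6)^0 = 1·1 = 1.
  j = 1: C(7,1)·(6)^1 = 7·6 = 42.
  j = 2: C(7,2)·(6)^2 = 21·36 = 756.
  j = 3: C(7,3)·(6)^3 = 35·216 = 7560.
  V_q(n, t) = 1 + 42 + 756 + 7560 = 8359.
Step 2: q^n = 7^7 = 823543.
Step 3: Hamming bound ⌊q^n / V_q(n,t)⌋ = ⌊823543/8359⌋ = 98.
Step 4: Compare |C| = 67 to 98: satisfied.
The claimed |C| lies below the Hamming bound.


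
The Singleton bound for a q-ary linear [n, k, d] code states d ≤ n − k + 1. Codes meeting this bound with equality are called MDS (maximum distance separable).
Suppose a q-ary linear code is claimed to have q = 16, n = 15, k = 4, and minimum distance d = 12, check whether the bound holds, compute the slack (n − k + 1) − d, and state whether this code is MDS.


Singleton RHS = n − k + 1 = 12, slack = 0, bound satisfied, MDS.

Singleton bound: d ≤ n − k + 1.
Here n = 15, k = 4, so n − k + 1 = 12.
Given d = 12, check d ≤ 12: YES.
Slack = (n − k + 1) − d = 0.
The code is MDS (slack = 0).
Description: the claimed parameters are [15, 4, 12]_16; such a code would be MDS (meets Singleton bound).


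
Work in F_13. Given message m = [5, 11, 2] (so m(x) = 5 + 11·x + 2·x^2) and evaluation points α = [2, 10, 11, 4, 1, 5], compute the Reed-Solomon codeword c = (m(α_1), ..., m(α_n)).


c = [9, 3, 4, 3, 5, 6]

Message polynomial: m(x) = 5 + 11·x + 2·x^2 (mod 13).
For each evaluation point α_i, compute m(α_i) mod 13:
  α_1 = 2: Horner steps 2 → 2 → 9, so m(2) = 9.
  α_2 = 10: Horner steps 2 → 5 → 3, so m(10) = 3.
  α_3 = 11: Horner steps 2 → 7 → 4, so m(11) = 4.
  α_4 = 4: Horner steps 2 → 6 → 3, so m(4) = 3.
  α_5 = 1: Horner steps 2 → 0 → 5, so m(1) = 5.
  α_6 = 5: Horner steps 2 → 8 → 6, so m(5) = 6.
Codeword c = [9, 3, 4, 3, 5, 6] ∈ F_13^6.


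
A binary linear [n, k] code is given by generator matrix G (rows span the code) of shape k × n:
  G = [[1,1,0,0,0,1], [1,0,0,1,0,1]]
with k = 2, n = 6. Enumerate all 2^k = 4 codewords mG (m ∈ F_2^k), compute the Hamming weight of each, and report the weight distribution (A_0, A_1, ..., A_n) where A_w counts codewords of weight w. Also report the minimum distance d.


Weight distribution: A_0 = 1, A_2 = 1, A_3 = 2. Minimum distance d = 2.

Enumerate all 2^2 = 4 messages m ∈ F_2^2.
For each, compute codeword c = mG in F_2^6, then tally its weight.
  m = 00 → c = 000000, weight = 0.
  m = 10 → c = 110001, weight = 3.
  m = 01 → c = 100101, weight = 3.
  m = 11 → c = 010100, weight = 2.
Tally weights:
  weight 0: 1 codewords.
  weight 2: 1 codewords.
  weight 3: 2 codewords.
Minimum distance d = smallest w > 0 with A_w > 0 = 2.
Sanity: Σ A_w = 4 = 2^2 = 4 ✓.


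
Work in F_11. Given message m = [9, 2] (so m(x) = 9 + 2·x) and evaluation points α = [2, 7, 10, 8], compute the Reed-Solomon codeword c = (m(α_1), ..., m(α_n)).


c = [2, 1, 7, 3]

Message polynomial: m(x) = 9 + 2·x (mod 11).
For each evaluation point α_i, compute m(α_i) mod 11:
  α_1 = 2: Horner steps 2 → 2, so m(2) = 2.
  α_2 = 7: Horner steps 2 → 1, so m(7) = 1.
  α_3 = 10: Horner steps 2 → 7, so m(10) = 7.
  α_4 = 8: Horner steps 2 → 3, so m(8) = 3.
Codeword c = [2, 1, 7, 3] ∈ F_11^4.


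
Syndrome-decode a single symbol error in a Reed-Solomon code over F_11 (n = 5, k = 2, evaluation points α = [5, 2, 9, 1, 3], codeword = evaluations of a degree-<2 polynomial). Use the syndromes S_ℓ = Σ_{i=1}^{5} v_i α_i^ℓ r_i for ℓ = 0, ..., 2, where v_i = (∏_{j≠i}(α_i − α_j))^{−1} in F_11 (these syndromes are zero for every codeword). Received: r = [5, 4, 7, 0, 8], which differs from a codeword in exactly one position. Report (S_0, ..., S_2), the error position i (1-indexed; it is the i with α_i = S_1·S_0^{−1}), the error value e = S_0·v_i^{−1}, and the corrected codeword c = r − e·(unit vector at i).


S = (4, 3, 5), error at position 3, error magnitude e = 8, c = [5, 4, 10, 0, 8].

Step 1: column multipliers v_i = (∏_{j≠i}(α_i − α_j))^{−1} mod 11.
  i = 1 (α = 5): (5−2)(5−9)(5−1)(5−3) = 3·(−4)·4·2 = −96 ≡ 3, so v_1 = 3^{−1} = 4 (mod 11).
  i = 2 (α = 2): (2−5)(2−9)(2−1)(2−3) = (−3)·(−7)·1·(−1) = −21 ≡ 1, so v_2 = 1^{−1} = 1 (mod 11).
  i = 3 (α = 9): (9−5)(9−2)(9−1)(9−3) = 4·7·8·6 = 1344 ≡ 2, so v_3 = 2^{−1} = 6 (mod 11).
  i = 4 (α = 1): (1−5)(1−2)(1−9)(1−3) = (−4)·(−1)·(−8)·(−2) = 64 ≡ 9, so v_4 = 9^{−1} = 5 (mod 11).
  i = 5 (α = 3): (3−5)(3−2)(3−9)(3−1) = (−2)·1·(−6)·2 = 24 ≡ 2, so v_5 = 2^{−1} = 6 (mod 11).
  v = [4, 1, 6, 5, 6].
Step 2: syndromes of r = [5, 4, 7, 0, 8] (all sums mod 11).
  S_0 = Σ v_i r_i = 4·5 + 1·4 + 6·7 + 5·0 + 6·8 = 114 ≡ 4.
  S_1 = Σ v_i α_i r_i = 4·5·5 + 1·2·4 + 6·9·7 + 5·1·0 + 6·3·8 = 630 ≡ 3.
  α_i^2 mod 11 = [3, 4, 4, 1, 9].
  S_2 = Σ v_i α_i^2 r_i = 4·3·5 + 1·4·4 + 6·4·7 + 5·1·0 + 6·9·8 = 676 ≡ 5.
  S = (4, 3, 5) ≠ 0, so r is not a codeword (an error is present).
Step 3: locate the error. For a single error e at position i, S_ℓ = v_i·e·α_i^ℓ, so α_err = S_1/S_0.
  S_0^{−1} = 4^{−1} = 3 (mod 11), so α_err = 3·3 = 9 ≡ 9 = α_3. Error position i = 3.
  Consistency check: S_2/S_1 = 5·4 = 20 ≡ 9 = α_err ✓ (single-error assumption holds).
Step 4: error magnitude e = S_0/v_3 = S_0·∏_{j≠3}(α_3 − α_j) = 4·2 = 8 ≡ 8 (mod 11).
Step 5: correct position 3: c_3 = r_3 − e = 7 − 8 ≡ 10 (mod 11). Hence c = [5, 4, 10, 0, 8].
  Check: interpolating c through the α_i gives m(x) = 7 + 4·x (degree < 2) with m(α_i) = c_i for every i, so c is indeed a codeword.


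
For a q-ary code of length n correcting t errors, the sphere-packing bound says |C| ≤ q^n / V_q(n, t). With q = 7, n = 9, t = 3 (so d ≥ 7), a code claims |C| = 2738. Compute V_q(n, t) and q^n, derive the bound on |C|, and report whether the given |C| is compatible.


V_q(n, t) = 19495, q^n = 40353607, Hamming bound = 2069, |C| = 2738 > bound (violated).

Step 1: Compute V_q(n, t) = Σ_{j=0}^3 C(n, j) (q−1)^j.
  j = 0: C(9,0)·(6)^0 = 1·1 = 1.
  j = 1: C(9,1)·(6)^1 = 9·6 = 54.
  j = 2: C(9,2)·(6)^2 = 36·36 = 1296.
  j = 3: C(9,3)·(6)^3 = 84·216 = 18144.
  V_q(n, t) = 1 + 54 + 1296 + 18144 = 19495.
Step 2: q^n = 7^9 = 40353607.
Step 3: Hamming bound ⌊q^n / V_q(n,t)⌋ = ⌊40353607/19495⌋ = 2069.
Step 4: Compare |C| = 2738 to 2069: violated.
The claimed |C| lies above the Hamming bound, so no 7-ary code of length 9 with d ≥ 7 can have 2738 codewords.


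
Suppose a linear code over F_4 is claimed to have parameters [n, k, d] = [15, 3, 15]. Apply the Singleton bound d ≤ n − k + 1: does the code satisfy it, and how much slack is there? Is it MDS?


Singleton RHS = n − k + 1 = 13, slack = -2, bound violated (no such code; not MDS).

Singleton bound: d ≤ n − k + 1.
Here n = 15, k = 3, so n − k + 1 = 13.
Given d = 15, check d ≤ 13: NO.
Slack = (n − k + 1) − d = -2.
The slack is negative: d = 15 exceeds n − k + 1 = 13 by 2, so the Singleton bound is violated and no linear [15, 3, 15]_4 code can exist. In particular it is not MDS (MDS requires d = n − k + 1 exactly).
Description: the claimed parameters are [15, 3, 15]_4; such a code would be impossible (violates the Singleton bound).


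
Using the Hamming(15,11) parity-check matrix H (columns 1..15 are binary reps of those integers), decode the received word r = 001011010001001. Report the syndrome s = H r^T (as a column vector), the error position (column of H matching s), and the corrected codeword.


s = (1, 0, 1, 1)^T, error position = 11, corrected codeword c = 001011010011001

Compute s = H r^T mod 2 one row at a time:
  s_1 = 1 + 0 + 0 + 0 + 1 + 0 + 0 + 1 = 3 ≡ 1 (mod 2).
  s_2 = 0 + 1 + 1 + 0 + 1 + 0 + 0 + 1 = 4 ≡ 0 (mod 2).
  s_3 = 0 + 1 + 1 + 0 + 0 + 0 + 0 + 1 = 3 ≡ 1 (mod 2).
  s_4 = 0 + 1 + 1 + 0 + 0 + 0 + 0 + 1 = 3 ≡ 1 (mod 2).
s = (1, 0, 1, 1)^T — this equals column 11 of H (binary 1011), so error is at position 11.
Correct: flip bit 11 of r = 001011010001001 to get c = 001011010011001.


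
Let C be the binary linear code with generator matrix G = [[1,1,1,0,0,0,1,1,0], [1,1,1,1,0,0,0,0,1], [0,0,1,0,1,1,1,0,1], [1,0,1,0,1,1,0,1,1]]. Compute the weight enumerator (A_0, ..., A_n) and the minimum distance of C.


Weight distribution: A_0 = 1, A_2 = 1, A_3 = 2, A_4 = 1, A_5 = 6, A_6 = 5. Minimum distance d = 2.

Enumerate all 2^4 = 16 messages m ∈ F_2^4.
For each, compute codeword c = mG in F_2^9, then tally its weight.
  m = 0000 → c = 000000000, weight = 0.
  m = 1000 → c = 111000110, weight = 5.
  m = 0100 → c = 111100001, weight = 5.
  m = 1100 → c = 000100111, weight = 4.
  m = 0010 → c = 001011101, weight = 5.
  m = 1010 → c = 110011011, weight = 6.
  m = 0110 → c = 110111100, weight = 6.
  m = 1110 → c = 001111010, weight = 5.
  m = 0001 → c = 101011011, weight = 6.
  m = 1001 → c = 010011101, weight = 5.
  m = 0101 → c = 010111010, weight = 5.
  m = 1101 → c = 101111100, weight = 6.
  m = 0011 → c = 100000110, weight = 3.
  m = 1011 → c = 011000000, weight = 2.
  m = 0111 → c = 011100111, weight = 6.
  m = 1111 → c = 100100001, weight = 3.
Tally weights:
  weight 0: 1 codewords.
  weight 2: 1 codewords.
  weight 3: 2 codewords.
  weight 4: 1 codewords.
  weight 5: 6 codewords.
  weight 6: 5 codewords.
Minimum distance d = smallest w > 0 with A_w > 0 = 2.
Sanity: Σ A_w = 16 = 2^4 = 16 ✓.


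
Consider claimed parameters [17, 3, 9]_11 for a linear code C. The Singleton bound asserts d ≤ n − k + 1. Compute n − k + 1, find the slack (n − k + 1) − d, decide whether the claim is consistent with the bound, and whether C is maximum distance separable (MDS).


Singleton RHS = n − k + 1 = 15, slack = 6, bound satisfied, not MDS.

Singleton bound: d ≤ n − k + 1.
Here n = 17, k = 3, so n − k + 1 = 15.
Given d = 9, check d ≤ 15: YES.
Slack = (n − k + 1) − d = 6.
The code is NOT MDS (slack = 6 > 0).
Description: the claimed parameters are [17, 3, 9]_11; such a code would be non-MDS.


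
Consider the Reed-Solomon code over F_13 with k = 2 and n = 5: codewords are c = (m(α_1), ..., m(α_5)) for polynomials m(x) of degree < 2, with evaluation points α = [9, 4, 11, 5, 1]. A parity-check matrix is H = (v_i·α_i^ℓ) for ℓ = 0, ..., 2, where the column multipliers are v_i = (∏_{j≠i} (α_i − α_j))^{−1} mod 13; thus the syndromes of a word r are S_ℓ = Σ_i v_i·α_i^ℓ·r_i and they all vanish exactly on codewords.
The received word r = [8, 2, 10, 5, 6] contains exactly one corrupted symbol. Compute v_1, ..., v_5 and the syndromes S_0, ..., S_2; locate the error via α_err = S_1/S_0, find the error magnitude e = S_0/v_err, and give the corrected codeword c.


S = (6, 2, 5), error at position 1, error magnitude e = 4, c = [4, 2, 10, 5, 6].

Step 1: column multipliers v_i = (∏_{j≠i}(α_i − α_j))^{−1} mod 13.
  i = 1 (α = 9): (9−4)(9−11)(9−5)(9−1) = 5·(−2)·4·8 = −320 ≡ 5, so v_1 = 5^{−1} = 8 (mod 13).
  i = 2 (α = 4): (4−9)(4−11)(4−5)(4−1) = (−5)·(−7)·(−1)·3 = −105 ≡ 12, so v_2 = 12^{−1} = 12 (mod 13).
  i = 3 (α = 11): (11−9)(11−4)(11−5)(11−1) = 2·7·6·10 = 840 ≡ 8, so v_3 = 8^{−1} = 5 (mod 13).
  i = 4 (α = 5): (5−9)(5−4)(5−11)(5−1) = (−4)·1·(−6)·4 = 96 ≡ 5, so v_4 = 5^{−1} = 8 (mod 13).
  i = 5 (α = 1): (1−9)(1−4)(1−11)(1−5) = (−8)·(−3)·(−10)·(−4) = 960 ≡ 11, so v_5 = 11^{−1} = 6 (mod 13).
  v = [8, 12, 5, 8, 6].
Step 2: syndromes of r = [8, 2, 10, 5, 6] (all sums mod 13).
  S_0 = Σ v_i r_i = 8·8 + 12·2 + 5·10 + 8·5 + 6·6 = 214 ≡ 6.
  S_1 = Σ v_i α_i r_i = 8·9·8 + 12·4·2 + 5·11·10 + 8·5·5 + 6·1·6 = 1458 ≡ 2.
  α_i^2 mod 13 = [3, 3, 4, 12, 1].
  S_2 = Σ v_i α_i^2 r_i = 8·3·8 + 12·3·2 + 5·4·10 + 8·12·5 + 6·1·6 = 980 ≡ 5.
  S = (6, 2, 5) ≠ 0, so r is not a codeword (an error is present).
Step 3: locate the error. For a single error e at position i, S_ℓ = v_i·e·α_i^ℓ, so α_err = S_1/S_0.
  S_0^{−1} = 6^{−1} = 11 (mod 13), so α_err = 2·11 = 22 ≡ 9 = α_1. Error position i = 1.
  Consistency check: S_2/S_1 = 5·7 = 35 ≡ 9 = α_err ✓ (single-error assumption holds).
Step 4: error magnitude e = S_0/v_1 = S_0·∏_{j≠1}(α_1 − α_j) = 6·5 = 30 ≡ 4 (mod 13).
Step 5: correct position 1: c_1 = r_1 − e = 8 − 4 ≡ 4 (mod 13). Hence c = [4, 2, 10, 5, 6].
  Check: interpolating c through the α_i gives m(x) = 3 + 3·x (degree < 2) with m(α_i) = c_i for every i, so c is indeed a codeword.


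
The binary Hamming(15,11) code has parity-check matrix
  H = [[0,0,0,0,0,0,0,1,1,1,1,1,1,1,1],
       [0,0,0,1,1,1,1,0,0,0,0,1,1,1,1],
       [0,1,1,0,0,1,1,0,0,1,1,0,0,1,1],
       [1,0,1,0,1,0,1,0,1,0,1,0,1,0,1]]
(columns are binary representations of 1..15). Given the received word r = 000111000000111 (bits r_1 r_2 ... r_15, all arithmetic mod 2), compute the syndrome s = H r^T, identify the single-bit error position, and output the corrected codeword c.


s = (1, 0, 1, 1)^T, error position = 11, corrected codeword c = 000111000010111

Compute s = H r^T mod 2 one row at a time:
  s_1 = 0 + 0 + 0 + 0 + 0 + 1 + 1 + 1 = 3 ≡ 1 (mod 2).
  s_2 = 1 + 1 + 1 + 0 + 0 + 1 + 1 + 1 = 6 ≡ 0 (mod 2).
  s_3 = 0 + 0 + 1 + 0 + 0 + 0 + 1 + 1 = 3 ≡ 1 (mod 2).
  s_4 = 0 + 0 + 1 + 0 + 0 + 0 + 1 + 1 = 3 ≡ 1 (mod 2).
s = (1, 0, 1, 1)^T — this equals column 11 of H (binary 1011), so error is at position 11.
Correct: flip bit 11 of r = 000111000000111 to get c = 000111000010111.


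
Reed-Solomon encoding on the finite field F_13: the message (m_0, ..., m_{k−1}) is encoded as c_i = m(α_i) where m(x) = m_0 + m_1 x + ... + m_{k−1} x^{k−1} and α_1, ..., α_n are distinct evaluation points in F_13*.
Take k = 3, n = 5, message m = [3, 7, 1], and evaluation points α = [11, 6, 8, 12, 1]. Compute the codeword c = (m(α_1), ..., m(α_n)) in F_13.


c = [6, 3, 6, 10, 11]

Message polynomial: m(x) = 3 + 7·x + 1·x^2 (mod 13).
For each evaluation point α_i, compute m(α_i) mod 13:
  α_1 = 11: Horner steps 1 → 5 → 6, so m(11) = 6.
  α_2 = 6: Horner steps 1 → 0 → 3, so m(6) = 3.
  α_3 = 8: Horner steps 1 → 2 → 6, so m(8) = 6.
  α_4 = 12: Horner steps 1 → 6 → 10, so m(12) = 10.
  α_5 = 1: Horner steps 1 → 8 → 11, so m(1) = 11.
Codeword c = [6, 3, 6, 10, 11] ∈ F_13^5.


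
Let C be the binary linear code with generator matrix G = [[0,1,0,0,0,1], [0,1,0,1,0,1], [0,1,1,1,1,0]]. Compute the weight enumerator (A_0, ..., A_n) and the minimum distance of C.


Weight distribution: A_0 = 1, A_1 = 1, A_2 = 1, A_3 = 3, A_4 = 2. Minimum distance d = 1.

Enumerate all 2^3 = 8 messages m ∈ F_2^3.
For each, compute codeword c = mG in F_2^6, then tally its weight.
  m = 000 → c = 000000, weight = 0.
  m = 100 → c = 010001, weight = 2.
  m = 010 → c = 010101, weight = 3.
  m = 110 → c = 000100, weight = 1.
  m = 001 → c = 011110, weight = 4.
  m = 101 → c = 001111, weight = 4.
  m = 011 → c = 001011, weight = 3.
  m = 111 → c = 011010, weight = 3.
Tally weights:
  weight 0: 1 codewords.
  weight 1: 1 codewords.
  weight 2: 1 codewords.
  weight 3: 3 codewords.
  weight 4: 2 codewords.
Minimum distance d = smallest w > 0 with A_w > 0 = 1.
Sanity: Σ A_w = 8 = 2^3 = 8 ✓.


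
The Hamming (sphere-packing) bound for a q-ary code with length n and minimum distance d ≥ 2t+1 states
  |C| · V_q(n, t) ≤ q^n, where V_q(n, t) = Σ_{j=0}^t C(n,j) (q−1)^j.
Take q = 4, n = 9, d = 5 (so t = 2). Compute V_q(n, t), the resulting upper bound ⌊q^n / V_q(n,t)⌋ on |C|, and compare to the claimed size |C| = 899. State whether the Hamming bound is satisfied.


V_q(n, t) = 352, q^n = 262144, Hamming bound = 744, |C| = 899 > bound (violated).

Step 1: Compute V_q(n, t) = Σ_{j=0}^2 C(n, j) (q−1)^j.
  j = 0: C(9,0)·(3)^0 = 1·1 = 1.
  j = 1: C(9,1)·(3)^1 = 9·3 = 27.
  j = 2: C(9,2)·(3)^2 = 36·9 = 324.
  V_q(n, t) = 1 + 27 + 324 = 352.
Step 2: q^n = 4^9 = 262144.
Step 3: Hamming bound ⌊q^n / V_q(n,t)⌋ = ⌊262144/352⌋ = 744.
Step 4: Compare |C| = 899 to 744: violated.
The claimed |C| lies above the Hamming bound, so no 4-ary code of length 9 with d ≥ 5 can have 899 codewords.


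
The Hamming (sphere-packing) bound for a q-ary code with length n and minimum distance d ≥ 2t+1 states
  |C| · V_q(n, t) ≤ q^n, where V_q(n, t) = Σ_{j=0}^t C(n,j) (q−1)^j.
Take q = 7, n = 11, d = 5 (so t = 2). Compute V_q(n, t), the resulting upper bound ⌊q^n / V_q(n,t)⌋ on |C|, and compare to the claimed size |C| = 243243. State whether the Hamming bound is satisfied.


V_q(n, t) = 2047, q^n = 1977326743, Hamming bound = 965963, |C| = 243243 ≤ bound (satisfied).

Step 1: Compute V_q(n, t) = Σ_{j=0}^2 C(n, j) (q−1)^j.
  j = 0: C(11,0)·(6)^0 = 1·1 = 1.
  j = 1: C(11,1)·(6)^1 = 11·6 = 66.
  j = 2: C(11,2)·(6)^2 = 55·36 = 1980.
  V_q(n, t) = 1 + 66 + 1980 = 2047.
Step 2: q^n = 7^11 = 1977326743.
Step 3: Hamming bound ⌊q^n / V_q(n,t)⌋ = ⌊1977326743/2047⌋ = 965963.
Step 4: Compare |C| = 243243 to 965963: satisfied.
The claimed |C| lies below the Hamming bound.


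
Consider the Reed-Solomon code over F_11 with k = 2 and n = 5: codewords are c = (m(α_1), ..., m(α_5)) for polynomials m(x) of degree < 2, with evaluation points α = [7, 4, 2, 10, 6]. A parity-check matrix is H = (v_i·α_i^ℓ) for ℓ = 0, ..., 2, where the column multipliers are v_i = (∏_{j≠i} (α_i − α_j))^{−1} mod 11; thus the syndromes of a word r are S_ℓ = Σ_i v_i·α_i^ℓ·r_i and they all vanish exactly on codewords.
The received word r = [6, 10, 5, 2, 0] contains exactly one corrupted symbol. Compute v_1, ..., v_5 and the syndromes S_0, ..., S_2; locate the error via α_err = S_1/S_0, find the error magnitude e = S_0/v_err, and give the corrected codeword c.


S = (7, 3, 6), error at position 3, error magnitude e = 7, c = [6, 10, 9, 2, 0].

Step 1: column multipliers v_i = (∏_{j≠i}(α_i − α_j))^{−1} mod 11.
  i = 1 (α = 7): (7−4)(7−2)(7−10)(7−6) = 3·5·(−3)·1 = −45 ≡ 10, so v_1 = 10^{−1} = 10 (mod 11).
  i = 2 (α = 4): (4−7)(4−2)(4−10)(4−6) = (−3)·2·(−6)·(−2) = −72 ≡ 5, so v_2 = 5^{−1} = 9 (mod 11).
  i = 3 (α = 2): (2−7)(2−4)(2−10)(2−6) = (−5)·(−2)·(−8)·(−4) = 320 ≡ 1, so v_3 = 1^{−1} = 1 (mod 11).
  i = 4 (α = 10): (10−7)(10−4)(10−2)(10−6) = 3·6·8·4 = 576 ≡ 4, so v_4 = 4^{−1} = 3 (mod 11).
  i = 5 (α = 6): (6−7)(6−4)(6−2)(6−10) = (−1)·2·4·(−4) = 32 ≡ 10, so v_5 = 10^{−1} = 10 (mod 11).
  v = [10, 9, 1, 3, 10].
Step 2: syndromes of r = [6, 10, 5, 2, 0] (all sums mod 11).
  S_0 = Σ v_i r_i = 10·6 + 9·10 + 1·5 + 3·2 + 10·0 = 161 ≡ 7.
  S_1 = Σ v_i α_i r_i = 10·7·6 + 9·4·10 + 1·2·5 + 3·10·2 + 10·6·0 = 850 ≡ 3.
  α_i^2 mod 11 = [5, 5, 4, 1, 3].
  S_2 = Σ v_i α_i^2 r_i = 10·5·6 + 9·5·10 + 1·4·5 + 3·1·2 + 10·3·0 = 776 ≡ 6.
  S = (7, 3, 6) ≠ 0, so r is not a codeword (an error is present).
Step 3: locate the error. For a single error e at position i, S_ℓ = v_i·e·α_i^ℓ, so α_err = S_1/S_0.
  S_0^{−1} = 7^{−1} = 8 (mod 11), so α_err = 3·8 = 24 ≡ 2 = α_3. Error position i = 3.
  Consistency check: S_2/S_1 = 6·4 = 24 ≡ 2 = α_err ✓ (single-error assumption holds).
Step 4: error magnitude e = S_0/v_3 = S_0·∏_{j≠3}(α_3 − α_j) = 7·1 = 7 ≡ 7 (mod 11).
Step 5: correct position 3: c_3 = r_3 − e = 5 − 7 ≡ 9 (mod 11). Hence c = [6, 10, 9, 2, 0].
  Check: interpolating c through the α_i gives m(x) = 8 + 6·x (degree < 2) with m(α_i) = c_i for every i, so c is indeed a codeword.


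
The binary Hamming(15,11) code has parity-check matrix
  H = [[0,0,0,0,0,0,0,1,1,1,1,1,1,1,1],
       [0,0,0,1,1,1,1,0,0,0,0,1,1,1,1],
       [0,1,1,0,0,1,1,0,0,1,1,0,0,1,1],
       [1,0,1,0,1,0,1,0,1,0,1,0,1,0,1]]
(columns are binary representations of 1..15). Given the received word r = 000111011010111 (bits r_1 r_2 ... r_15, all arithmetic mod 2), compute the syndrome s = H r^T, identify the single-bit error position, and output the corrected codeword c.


s = (0, 0, 0, 1)^T, error position = 1, corrected codeword c = 100111011010111

Compute s = H r^T mod 2 one row at a time:
  s_1 = 1 + 1 + 0 + 1 + 0 + 1 + 1 + 1 = 6 ≡ 0 (mod 2).
  s_2 = 1 + 1 + 1 + 0 + 0 + 1 + 1 + 1 = 6 ≡ 0 (mod 2).
  s_3 = 0 + 0 + 1 + 0 + 0 + 1 + 1 + 1 = 4 ≡ 0 (mod 2).
  s_4 = 0 + 0 + 1 + 0 + 1 + 1 + 1 + 1 = 5 ≡ 1 (mod 2).
s = (0, 0, 0, 1)^T — this equals column 1 of H (binary 0001), so error is at position 1.
Correct: flip bit 1 of r = 000111011010111 to get c = 100111011010111.


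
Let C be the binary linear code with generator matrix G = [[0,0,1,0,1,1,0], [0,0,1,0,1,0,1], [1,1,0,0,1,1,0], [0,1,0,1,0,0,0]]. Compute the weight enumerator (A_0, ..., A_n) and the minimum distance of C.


Weight distribution: A_0 = 1, A_2 = 2, A_3 = 4, A_4 = 5, A_5 = 4. Minimum distance d = 2.

Enumerate all 2^4 = 16 messages m ∈ F_2^4.
For each, compute codeword c = mG in F_2^7, then tally its weight.
  m = 0000 → c = 0000000, weight = 0.
  m = 1000 → c = 0010110, weight = 3.
  m = 0100 → c = 0010101, weight = 3.
  m = 1100 → c = 0000011, weight = 2.
  m = 0010 → c = 1100110, weight = 4.
  m = 1010 → c = 1110000, weight = 3.
  m = 0110 → c = 1110011, weight = 5.
  m = 1110 → c = 1100101, weight = 4.
  m = 0001 → c = 0101000, weight = 2.
  m = 1001 → c = 0111110, weight = 5.
  m = 0101 → c = 0111101, weight = 5.
  m = 1101 → c = 0101011, weight = 4.
  m = 0011 → c = 1001110, weight = 4.
  m = 1011 → c = 1011000, weight = 3.
  m = 0111 → c = 1011011, weight = 5.
  m = 1111 → c = 1001101, weight = 4.
Tally weights:
  weight 0: 1 codewords.
  weight 2: 2 codewords.
  weight 3: 4 codewords.
  weight 4: 5 codewords.
  weight 5: 4 codewords.
Minimum distance d = smallest w > 0 with A_w > 0 = 2.
Sanity: Σ A_w = 16 = 2^4 = 16 ✓.


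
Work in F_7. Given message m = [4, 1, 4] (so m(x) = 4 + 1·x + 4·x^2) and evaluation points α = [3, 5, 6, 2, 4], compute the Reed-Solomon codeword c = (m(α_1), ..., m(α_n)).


c = [1, 4, 0, 1, 2]

Message polynomial: m(x) = 4 + 1·x + 4·x^2 (mod 7).
For each evaluation point α_i, compute m(α_i) mod 7:
  α_1 = 3: Horner steps 4 → 6 → 1, so m(3) = 1.
  α_2 = 5: Horner steps 4 → 0 → 4, so m(5) = 4.
  α_3 = 6: Horner steps 4 → 4 → 0, so m(6) = 0.
  α_4 = 2: Horner steps 4 → 2 → 1, so m(2) = 1.
  α_5 = 4: Horner steps 4 → 3 → 2, so m(4) = 2.
Codeword c = [1, 4, 0, 1, 2] ∈ F_7^5.


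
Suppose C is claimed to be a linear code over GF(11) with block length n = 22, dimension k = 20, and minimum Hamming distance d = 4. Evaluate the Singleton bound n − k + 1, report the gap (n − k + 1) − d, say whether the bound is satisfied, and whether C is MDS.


Singleton RHS = n − k + 1 = 3, slack = -1, bound violated (no such code; not MDS).

Singleton bound: d ≤ n − k + 1.
Here n = 22, k = 20, so n − k + 1 = 3.
Given d = 4, check d ≤ 3: NO.
Slack = (n − k + 1) − d = -1.
The slack is negative: d = 4 exceeds n − k + 1 = 3 by 1, so the Singleton bound is violated and no linear [22, 20, 4]_11 code can exist. In particular it is not MDS (MDS requires d = n − k + 1 exactly).
Description: the claimed parameters are [22, 20, 4]_11; such a code would be impossible (violates the Singleton bound).


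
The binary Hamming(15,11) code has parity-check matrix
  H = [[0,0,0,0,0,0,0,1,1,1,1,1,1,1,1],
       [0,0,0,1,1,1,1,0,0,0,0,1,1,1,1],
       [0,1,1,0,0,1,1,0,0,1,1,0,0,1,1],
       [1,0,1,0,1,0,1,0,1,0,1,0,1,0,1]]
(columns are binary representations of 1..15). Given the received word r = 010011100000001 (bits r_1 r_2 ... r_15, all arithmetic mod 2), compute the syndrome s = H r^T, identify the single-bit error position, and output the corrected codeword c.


s = (1, 0, 0, 1)^T, error position = 9, corrected codeword c = 010011101000001

Compute s = H r^T mod 2 one row at a time:
  s_1 = 0 + 0 + 0 + 0 + 0 + 0 + 0 + 1 = 1 ≡ 1 (mod 2).
  s_2 = 0 + 1 + 1 + 1 + 0 + 0 + 0 + 1 = 4 ≡ 0 (mod 2).
  s_3 = 1 + 0 + 1 + 1 + 0 + 0 + 0 + 1 = 4 ≡ 0 (mod 2).
  s_4 = 0 + 0 + 1 + 1 + 0 + 0 + 0 + 1 = 3 ≡ 1 (mod 2).
s = (1, 0, 0, 1)^T — this equals column 9 of H (binary 1001), so error is at position 9.
Correct: flip bit 9 of r = 010011100000001 to get c = 010011101000001.


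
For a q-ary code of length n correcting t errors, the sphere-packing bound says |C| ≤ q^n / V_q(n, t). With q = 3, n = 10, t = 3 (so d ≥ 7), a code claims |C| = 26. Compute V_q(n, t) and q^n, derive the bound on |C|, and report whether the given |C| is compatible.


V_q(n, t) = 1161, q^n = 59049, Hamming bound = 50, |C| = 26 ≤ bound (satisfied).

Step 1: Compute V_q(n, t) = Σ_{j=0}^3 C(n, j) (q−1)^j.
  j = 0: C(10,0)·(2)^0 = 1·1 = 1.
  j = 1: C(10,1)·(2)^1 = 10·2 = 20.
  j = 2: C(10,2)·(2)^2 = 45·4 = 180.
  j = 3: C(10,3)·(2)^3 = 120·8 = 960.
  V_q(n, t) = 1 + 20 + 180 + 960 = 1161.
Step 2: q^n = 3^10 = 59049.
Step 3: Hamming bound ⌊q^n / V_q(n,t)⌋ = ⌊59049/1161⌋ = 50.
Step 4: Compare |C| = 26 to 50: satisfied.
The claimed |C| lies below the Hamming bound.


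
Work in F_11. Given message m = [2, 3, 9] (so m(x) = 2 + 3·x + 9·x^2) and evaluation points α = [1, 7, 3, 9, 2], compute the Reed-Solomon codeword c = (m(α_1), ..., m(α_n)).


c = [3, 2, 4, 10, 0]

Message polynomial: m(x) = 2 + 3·x + 9·x^2 (mod 11).
For each evaluation point α_i, compute m(α_i) mod 11:
  α_1 = 1: Horner steps 9 → 1 → 3, so m(1) = 3.
  α_2 = 7: Horner steps 9 → 0 → 2, so m(7) = 2.
  α_3 = 3: Horner steps 9 → 8 → 4, so m(3) = 4.
  α_4 = 9: Horner steps 9 → 7 → 10, so m(9) = 10.
  α_5 = 2: Horner steps 9 → 10 → 0, so m(2) = 0.
Codeword c = [3, 2, 4, 10, 0] ∈ F_11^5.


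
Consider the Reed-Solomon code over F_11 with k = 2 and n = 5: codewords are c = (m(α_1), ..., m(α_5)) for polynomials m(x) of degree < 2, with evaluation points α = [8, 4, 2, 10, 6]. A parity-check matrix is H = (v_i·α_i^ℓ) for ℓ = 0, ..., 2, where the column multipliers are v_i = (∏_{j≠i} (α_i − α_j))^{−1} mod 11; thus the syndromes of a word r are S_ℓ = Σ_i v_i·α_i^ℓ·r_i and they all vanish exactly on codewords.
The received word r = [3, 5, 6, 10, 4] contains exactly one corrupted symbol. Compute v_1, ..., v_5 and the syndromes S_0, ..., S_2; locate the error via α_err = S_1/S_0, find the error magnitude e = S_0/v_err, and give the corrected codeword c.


S = (3, 8, 3), error at position 4, error magnitude e = 8, c = [3, 5, 6, 2, 4].

Step 1: column multipliers v_i = (∏_{j≠i}(α_i − α_j))^{−1} mod 11.
  i = 1 (α = 8): (8−4)(8−2)(8−10)(8−6) = 4·6·(−2)·2 = −96 ≡ 3, so v_1 = 3^{−1} = 4 (mod 11).
  i = 2 (α = 4): (4−8)(4−2)(4−10)(4−6) = (−4)·2·(−6)·(−2) = −96 ≡ 3, so v_2 = 3^{−1} = 4 (mod 11).
  i = 3 (α = 2): (2−8)(2−4)(2−10)(2−6) = (−6)·(−2)·(−8)·(−4) = 384 ≡ 10, so v_3 = 10^{−1} = 10 (mod 11).
  i = 4 (α = 10): (10−8)(10−4)(10−2)(10−6) = 2·6·8·4 = 384 ≡ 10, so v_4 = 10^{−1} = 10 (mod 11).
  i = 5 (α = 6): (6−8)(6−4)(6−2)(6−10) = (−2)·2·4·(−4) = 64 ≡ 9, so v_5 = 9^{−1} = 5 (mod 11).
  v = [4, 4, 10, 10, 5].
Step 2: syndromes of r = [3, 5, 6, 10, 4] (all sums mod 11).
  S_0 = Σ v_i r_i = 4·3 + 4·5 + 10·6 + 10·10 + 5·4 = 212 ≡ 3.
  S_1 = Σ v_i α_i r_i = 4·8·3 + 4·4·5 + 10·2·6 + 10·10·10 + 5·6·4 = 1416 ≡ 8.
  α_i^2 mod 11 = [9, 5, 4, 1, 3].
  S_2 = Σ v_i α_i^2 r_i = 4·9·3 + 4·5·5 + 10·4·6 + 10·1·10 + 5·3·4 = 608 ≡ 3.
  S = (3, 8, 3) ≠ 0, so r is not a codeword (an error is present).
Step 3: locate the error. For a single error e at position i, S_ℓ = v_i·e·α_i^ℓ, so α_err = S_1/S_0.
  S_0^{−1} = 3^{−1} = 4 (mod 11), so α_err = 8·4 = 32 ≡ 10 = α_4. Error position i = 4.
  Consistency check: S_2/S_1 = 3·7 = 21 ≡ 10 = α_err ✓ (single-error assumption holds).
Step 4: error magnitude e = S_0/v_4 = S_0·∏_{j≠4}(α_4 − α_j) = 3·10 = 30 ≡ 8 (mod 11).
Step 5: correct position 4: c_4 = r_4 − e = 10 − 8 ≡ 2 (mod 11). Hence c = [3, 5, 6, 2, 4].
  Check: interpolating c through the α_i gives m(x) = 7 + 5·x (degree < 2) with m(α_i) = c_i for every i, so c is indeed a codeword.


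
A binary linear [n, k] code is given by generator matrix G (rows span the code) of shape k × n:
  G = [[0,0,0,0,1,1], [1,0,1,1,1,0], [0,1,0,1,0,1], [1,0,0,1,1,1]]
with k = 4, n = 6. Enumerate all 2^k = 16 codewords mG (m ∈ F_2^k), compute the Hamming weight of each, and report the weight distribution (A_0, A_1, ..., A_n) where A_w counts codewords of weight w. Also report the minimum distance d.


Weight distribution: A_0 = 1, A_2 = 4, A_3 = 6, A_4 = 3, A_5 = 2. Minimum distance d = 2.

Enumerate all 2^4 = 16 messages m ∈ F_2^4.
For each, compute codeword c = mG in F_2^6, then tally its weight.
  m = 0000 → c = 000000, weight = 0.
  m = 1000 → c = 000011, weight = 2.
  m = 0100 → c = 101110, weight = 4.
  m = 1100 → c = 101101, weight = 4.
  m = 0010 → c = 010101, weight = 3.
  m = 1010 → c = 010110, weight = 3.
  m = 0110 → c = 111011, weight = 5.
  m = 1110 → c = 111000, weight = 3.
  m = 0001 → c = 100111, weight = 4.
  m = 1001 → c = 100100, weight = 2.
  m = 0101 → c = 001001, weight = 2.
  m = 1101 → c = 001010, weight = 2.
  m = 0011 → c = 110010, weight = 3.
  m = 1011 → c = 110001, weight = 3.
  m = 0111 → c = 011100, weight = 3.
  m = 1111 → c = 011111, weight = 5.
Tally weights:
  weight 0: 1 codewords.
  weight 2: 4 codewords.
  weight 3: 6 codewords.
  weight 4: 3 codewords.
  weight 5: 2 codewords.
Minimum distance d = smallest w > 0 with A_w > 0 = 2.
Sanity: Σ A_w = 16 = 2^4 = 16 ✓.


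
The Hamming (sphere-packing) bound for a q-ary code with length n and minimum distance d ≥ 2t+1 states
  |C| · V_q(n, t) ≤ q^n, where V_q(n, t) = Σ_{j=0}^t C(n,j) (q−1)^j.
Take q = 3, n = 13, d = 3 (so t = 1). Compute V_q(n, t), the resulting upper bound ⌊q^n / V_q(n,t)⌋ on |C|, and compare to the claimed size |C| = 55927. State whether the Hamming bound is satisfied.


V_q(n, t) = 27, q^n = 1594323, Hamming bound = 59049, |C| = 55927 ≤ bound (satisfied).

Step 1: Compute V_q(n, t) = Σ_{j=0}^1 C(n, j) (q−1)^j.
  j = 0: C(13,0)·(2)^0 = 1·1 = 1.
  j = 1: C(13,1)·(2)^1 = 13·2 = 26.
  V_q(n, t) = 1 + 26 = 27.
Step 2: q^n = 3^13 = 1594323.
Step 3: Hamming bound ⌊q^n / V_q(n,t)⌋ = ⌊1594323/27⌋ = 59049.
Step 4: Compare |C| = 55927 to 59049: satisfied.
The claimed |C| lies below the Hamming bound.


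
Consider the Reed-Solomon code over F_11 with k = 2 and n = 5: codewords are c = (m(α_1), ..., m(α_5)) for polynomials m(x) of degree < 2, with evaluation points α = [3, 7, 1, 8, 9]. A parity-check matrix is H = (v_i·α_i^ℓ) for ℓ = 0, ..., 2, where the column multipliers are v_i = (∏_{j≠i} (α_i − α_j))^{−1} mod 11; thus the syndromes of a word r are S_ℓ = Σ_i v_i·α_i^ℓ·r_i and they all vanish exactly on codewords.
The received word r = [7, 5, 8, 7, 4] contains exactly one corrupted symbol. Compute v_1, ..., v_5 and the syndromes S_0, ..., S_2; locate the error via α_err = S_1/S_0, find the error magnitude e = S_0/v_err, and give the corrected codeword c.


S = (7, 1, 8), error at position 4, error magnitude e = 8, c = [7, 5, 8, 10, 4].

Step 1: column multipliers v_i = (∏_{j≠i}(α_i − α_j))^{−1} mod 11.
  i = 1 (α = 3): (3−7)(3−1)(3−8)(3−9) = (−4)·2·(−5)·(−6) = −240 ≡ 2, so v_1 = 2^{−1} = 6 (mod 11).
  i = 2 (α = 7): (7−3)(7−1)(7−8)(7−9) = 4·6·(−1)·(−2) = 48 ≡ 4, so v_2 = 4^{−1} = 3 (mod 11).
  i = 3 (α = 1): (1−3)(1−7)(1−8)(1−9) = (−2)·(−6)·(−7)·(−8) = 672 ≡ 1, so v_3 = 1^{−1} = 1 (mod 11).
  i = 4 (α = 8): (8−3)(8−7)(8−1)(8−9) = 5·1·7·(−1) = −35 ≡ 9, so v_4 = 9^{−1} = 5 (mod 11).
  i = 5 (α = 9): (9−3)(9−7)(9−1)(9−8) = 6·2·8·1 = 96 ≡ 8, so v_5 = 8^{−1} = 7 (mod 11).
  v = [6, 3, 1, 5, 7].
Step 2: syndromes of r = [7, 5, 8, 7, 4] (all sums mod 11).
  S_0 = Σ v_i r_i = 6·7 + 3·5 + 1·8 + 5·7 + 7·4 = 128 ≡ 7.
  S_1 = Σ v_i α_i r_i = 6·3·7 + 3·7·5 + 1·1·8 + 5·8·7 + 7·9·4 = 771 ≡ 1.
  α_i^2 mod 11 = [9, 5, 1, 9, 4].
  S_2 = Σ v_i α_i^2 r_i = 6·9·7 + 3·5·5 + 1·1·8 + 5·9·7 + 7·4·4 = 888 ≡ 8.
  S = (7, 1, 8) ≠ 0, so r is not a codeword (an error is present).
Step 3: locate the error. For a single error e at position i, S_ℓ = v_i·e·α_i^ℓ, so α_err = S_1/S_0.
  S_0^{−1} = 7^{−1} = 8 (mod 11), so α_err = 1·8 = 8 ≡ 8 = α_4. Error position i = 4.
  Consistency check: S_2/S_1 = 8·1 = 8 ≡ 8 = α_err ✓ (single-error assumption holds).
Step 4: error magnitude e = S_0/v_4 = S_0·∏_{j≠4}(α_4 − α_j) = 7·9 = 63 ≡ 8 (mod 11).
Step 5: correct position 4: c_4 = r_4 − e = 7 − 8 ≡ 10 (mod 11). Hence c = [7, 5, 8, 10, 4].
  Check: interpolating c through the α_i gives m(x) = 3 + 5·x (degree < 2) with m(α_i) = c_i for every i, so c is indeed a codeword.


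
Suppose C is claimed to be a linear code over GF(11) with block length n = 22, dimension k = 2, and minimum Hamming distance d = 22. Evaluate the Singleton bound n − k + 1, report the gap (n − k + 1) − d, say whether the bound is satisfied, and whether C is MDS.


Singleton RHS = n − k + 1 = 21, slack = -1, bound violated (no such code; not MDS).

Singleton bound: d ≤ n − k + 1.
Here n = 22, k = 2, so n − k + 1 = 21.
Given d = 22, check d ≤ 21: NO.
Slack = (n − k + 1) − d = -1.
The slack is negative: d = 22 exceeds n − k + 1 = 21 by 1, so the Singleton bound is violated and no linear [22, 2, 22]_11 code can exist. In particular it is not MDS (MDS requires d = n − k + 1 exactly).
Description: the claimed parameters are [22, 2, 22]_11; such a code would be impossible (violates the Singleton bound).


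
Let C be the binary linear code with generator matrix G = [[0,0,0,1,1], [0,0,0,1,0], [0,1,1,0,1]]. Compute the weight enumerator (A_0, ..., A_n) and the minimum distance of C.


Weight distribution: A_0 = 1, A_1 = 2, A_2 = 2, A_3 = 2, A_4 = 1. Minimum distance d = 1.

Enumerate all 2^3 = 8 messages m ∈ F_2^3.
For each, compute codeword c = mG in F_2^5, then tally its weight.
  m = 000 → c = 00000, weight = 0.
  m = 100 → c = 00011, weight = 2.
  m = 010 → c = 00010, weight = 1.
  m = 110 → c = 00001, weight = 1.
  m = 001 → c = 01101, weight = 3.
  m = 101 → c = 01110, weight = 3.
  m = 011 → c = 01111, weight = 4.
  m = 111 → c = 01100, weight = 2.
Tally weights:
  weight 0: 1 codewords.
  weight 1: 2 codewords.
  weight 2: 2 codewords.
  weight 3: 2 codewords.
  weight 4: 1 codewords.
Minimum distance d = smallest w > 0 with A_w > 0 = 1.
Sanity: Σ A_w = 8 = 2^3 = 8 ✓.


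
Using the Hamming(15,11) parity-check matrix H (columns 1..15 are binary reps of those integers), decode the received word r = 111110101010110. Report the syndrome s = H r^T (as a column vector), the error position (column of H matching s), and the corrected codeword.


s = (0, 1, 1, 1)^T, error position = 7, corrected codeword c = 111110001010110

Compute s = H r^T mod 2 one row at a time:
  s_1 = 0 + 1 + 0 + 1 + 0 + 1 + 1 + 0 = 4 ≡ 0 (mod 2).
  s_2 = 1 + 1 + 0 + 1 + 0 + 1 + 1 + 0 = 5 ≡ 1 (mod 2).
  s_3 = 1 + 1 + 0 + 1 + 0 + 1 + 1 + 0 = 5 ≡ 1 (mod 2).
  s_4 = 1 + 1 + 1 + 1 + 1 + 1 + 1 + 0 = 7 ≡ 1 (mod 2).
s = (0, 1, 1, 1)^T — this equals column 7 of H (binary 0111), so error is at position 7.
Correct: flip bit 7 of r = 111110101010110 to get c = 111110001010110.


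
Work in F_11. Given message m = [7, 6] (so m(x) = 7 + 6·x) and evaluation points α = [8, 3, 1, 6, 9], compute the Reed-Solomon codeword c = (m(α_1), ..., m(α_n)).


c = [0, 3, 2, 10, 6]

Message polynomial: m(x) = 7 + 6·x (mod 11).
For each evaluation point α_i, compute m(α_i) mod 11:
  α_1 = 8: Horner steps 6 → 0, so m(8) = 0.
  α_2 = 3: Horner steps 6 → 3, so m(3) = 3.
  α_3 = 1: Horner steps 6 → 2, so m(1) = 2.
  α_4 = 6: Horner steps 6 → 10, so m(6) = 10.
  α_5 = 9: Horner steps 6 → 6, so m(9) = 6.
Codeword c = [0, 3, 2, 10, 6] ∈ F_11^5.


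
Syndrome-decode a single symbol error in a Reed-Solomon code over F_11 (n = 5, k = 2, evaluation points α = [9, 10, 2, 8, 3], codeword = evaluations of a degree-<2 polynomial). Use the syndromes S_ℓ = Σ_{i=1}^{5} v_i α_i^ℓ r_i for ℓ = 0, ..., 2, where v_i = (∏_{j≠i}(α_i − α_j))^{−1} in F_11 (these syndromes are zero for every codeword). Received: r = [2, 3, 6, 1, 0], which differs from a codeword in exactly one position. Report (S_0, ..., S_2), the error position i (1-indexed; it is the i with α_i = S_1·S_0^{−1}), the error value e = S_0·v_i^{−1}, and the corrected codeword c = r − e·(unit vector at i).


S = (7, 10, 8), error at position 5, error magnitude e = 4, c = [2, 3, 6, 1, 7].

Step 1: column multipliers v_i = (∏_{j≠i}(α_i − α_j))^{−1} mod 11.
  i = 1 (α = 9): (9−10)(9−2)(9−8)(9−3) = (−1)·7·1·6 = −42 ≡ 2, so v_1 = 2^{−1} = 6 (mod 11).
  i = 2 (α = 10): (10−9)(10−2)(10−8)(10−3) = 1·8·2·7 = 112 ≡ 2, so v_2 = 2^{−1} = 6 (mod 11).
  i = 3 (α = 2): (2−9)(2−10)(2−8)(2−3) = (−7)·(−8)·(−6)·(−1) = 336 ≡ 6, so v_3 = 6^{−1} = 2 (mod 11).
  i = 4 (α = 8): (8−9)(8−10)(8−2)(8−3) = (−1)·(−2)·6·5 = 60 ≡ 5, so v_4 = 5^{−1} = 9 (mod 11).
  i = 5 (α = 3): (3−9)(3−10)(3−2)(3−8) = (−6)·(−7)·1·(−5) = −210 ≡ 10, so v_5 = 10^{−1} = 10 (mod 11).
  v = [6, 6, 2, 9, 10].
Step 2: syndromes of r = [2, 3, 6, 1, 0] (all sums mod 11).
  S_0 = Σ v_i r_i = 6·2 + 6·3 + 2·6 + 9·1 + 10·0 = 51 ≡ 7.
  S_1 = Σ v_i α_i r_i = 6·9·2 + 6·10·3 + 2·2·6 + 9·8·1 + 10·3·0 = 384 ≡ 10.
  α_i^2 mod 11 = [4, 1, 4, 9, 9].
  S_2 = Σ v_i α_i^2 r_i = 6·4·2 + 6·1·3 + 2·4·6 + 9·9·1 + 10·9·0 = 195 ≡ 8.
  S = (7, 10, 8) ≠ 0, so r is not a codeword (an error is present).
Step 3: locate the error. For a single error e at position i, S_ℓ = v_i·e·α_i^ℓ, so α_err = S_1/S_0.
  S_0^{−1} = 7^{−1} = 8 (mod 11), so α_err = 10·8 = 80 ≡ 3 = α_5. Error position i = 5.
  Consistency check: S_2/S_1 = 8·10 = 80 ≡ 3 = α_err ✓ (single-error assumption holds).
Step 4: error magnitude e = S_0/v_5 = S_0·∏_{j≠5}(α_5 − α_j) = 7·10 = 70 ≡ 4 (mod 11).
Step 5: correct position 5: c_5 = r_5 − e = 0 − 4 ≡ 7 (mod 11). Hence c = [2, 3, 6, 1, 7].
  Check: interpolating c through the α_i gives m(x) = 4 + 1·x (degree < 2) with m(α_i) = c_i for every i, so c is indeed a codeword.


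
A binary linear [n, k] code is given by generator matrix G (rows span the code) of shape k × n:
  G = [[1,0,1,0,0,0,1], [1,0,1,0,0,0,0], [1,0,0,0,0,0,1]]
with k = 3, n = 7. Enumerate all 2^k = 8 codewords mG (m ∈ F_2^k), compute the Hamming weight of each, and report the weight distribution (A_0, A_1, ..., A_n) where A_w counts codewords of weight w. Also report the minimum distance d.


Weight distribution: A_0 = 1, A_1 = 3, A_2 = 3, A_3 = 1. Minimum distance d = 1.

Enumerate all 2^3 = 8 messages m ∈ F_2^3.
For each, compute codeword c = mG in F_2^7, then tally its weight.
  m = 000 → c = 0000000, weight = 0.
  m = 100 → c = 1010001, weight = 3.
  m = 010 → c = 1010000, weight = 2.
  m = 110 → c = 0000001, weight = 1.
  m = 001 → c = 1000001, weight = 2.
  m = 101 → c = 0010000, weight = 1.
  m = 011 → c = 0010001, weight = 2.
  m = 111 → c = 1000000, weight = 1.
Tally weights:
  weight 0: 1 codewords.
  weight 1: 3 codewords.
  weight 2: 3 codewords.
  weight 3: 1 codewords.
Minimum distance d = smallest w > 0 with A_w > 0 = 1.
Sanity: Σ A_w = 8 = 2^3 = 8 ✓.


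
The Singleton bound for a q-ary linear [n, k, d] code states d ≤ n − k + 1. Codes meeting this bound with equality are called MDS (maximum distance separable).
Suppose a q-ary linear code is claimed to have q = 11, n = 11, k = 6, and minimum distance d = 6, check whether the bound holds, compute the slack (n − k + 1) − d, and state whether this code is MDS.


Singleton RHS = n − k + 1 = 6, slack = 0, bound satisfied, MDS.

Singleton bound: d ≤ n − k + 1.
Here n = 11, k = 6, so n − k + 1 = 6.
Given d = 6, check d ≤ 6: YES.
Slack = (n − k + 1) − d = 0.
The code is MDS (slack = 0).
Description: the claimed parameters are [11, 6, 6]_11; such a code would be MDS (meets Singleton bound).
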